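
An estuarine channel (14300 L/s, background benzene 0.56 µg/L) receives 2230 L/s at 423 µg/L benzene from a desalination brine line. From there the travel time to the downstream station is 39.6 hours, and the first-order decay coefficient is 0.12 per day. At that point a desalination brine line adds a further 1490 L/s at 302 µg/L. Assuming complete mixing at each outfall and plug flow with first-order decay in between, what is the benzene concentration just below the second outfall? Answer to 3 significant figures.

68.3 µg/L

After mixing, C = (14300·0.5600 + 2230·423.0) / 16530 = 951300/16530 = 57.55 µg/L; combined flow 16530 L/s.
First-order decay: C = 57.55·exp(−k·t) = 57.55·0.8204 = 47.21 µg/L.
Second outfall: C = (16530·47.21 + 1490·302.0)/18020 = 68.28 µg/L.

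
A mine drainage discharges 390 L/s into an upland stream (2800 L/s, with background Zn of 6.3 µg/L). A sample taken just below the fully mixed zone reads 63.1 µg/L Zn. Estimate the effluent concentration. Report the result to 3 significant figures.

Mass balance: 2800·6.300 + 390.0·Cₑ = 3190·63.10
→ Cₑ = (3190·63.10 − 2800·6.300) / 390.0 = 470.9 µg/L.

471 µg/L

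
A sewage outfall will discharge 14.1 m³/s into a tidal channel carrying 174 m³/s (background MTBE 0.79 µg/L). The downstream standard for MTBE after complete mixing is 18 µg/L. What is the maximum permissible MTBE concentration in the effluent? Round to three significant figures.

230 µg/L

At the limit, (Qr·Cr + Qe·Cₑ)/(Qr + Qe) = 18:
Cₑ = (188.1·18 − 174.0·0.7900) / 14.10 = 230.4 µg/L.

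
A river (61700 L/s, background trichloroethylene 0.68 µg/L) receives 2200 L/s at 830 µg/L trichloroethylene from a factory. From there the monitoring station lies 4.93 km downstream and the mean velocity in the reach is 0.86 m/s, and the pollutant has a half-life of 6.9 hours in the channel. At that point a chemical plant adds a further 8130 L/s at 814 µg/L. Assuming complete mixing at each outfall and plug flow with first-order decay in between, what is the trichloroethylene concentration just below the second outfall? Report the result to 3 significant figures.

114 µg/L

Mixed concentration C = ΣQC/ΣQ = (61700·0.6800 + 2200·830.0) / 63900 = 1868000/63900 = 29.23 µg/L; combined flow 63900 L/s.
Travel time t = 4.93·1000 / 0.86 = 5733 s = 1.592 h.
Half-life 6.9 h → k = ln 2 / 6.9 = 0.1005 h⁻¹ = 2.411 d⁻¹.
After decay, C = 29.23 × e^(−kt) = 29.23 × 0.8522 = 24.91 µg/L.
At the second outfall, C = (63900·24.91 + 8130·814.0) / (63900 + 8130) = 114.0 µg/L.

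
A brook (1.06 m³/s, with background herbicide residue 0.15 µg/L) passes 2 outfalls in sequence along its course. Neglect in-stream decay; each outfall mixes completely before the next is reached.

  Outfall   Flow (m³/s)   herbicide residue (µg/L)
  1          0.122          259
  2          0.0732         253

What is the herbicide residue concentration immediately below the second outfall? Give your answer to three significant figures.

Below outfall 1: Q → 1.182 m³/s, C = (1.060·0.1500 + 0.1220·259.0)/1.182 = 26.87 µg/L.
Below outfall 2: Q → 1.255 m³/s, C = (1.182·26.87 + 0.07320·253.0)/1.255 = 40.05 µg/L.

40.1 µg/L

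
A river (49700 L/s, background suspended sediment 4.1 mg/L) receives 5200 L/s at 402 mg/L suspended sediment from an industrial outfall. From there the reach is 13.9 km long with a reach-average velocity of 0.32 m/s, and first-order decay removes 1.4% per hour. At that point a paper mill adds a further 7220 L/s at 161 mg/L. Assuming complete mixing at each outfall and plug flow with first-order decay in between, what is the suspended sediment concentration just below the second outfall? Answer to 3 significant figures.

49.9 mg/L

Mixed concentration C = ΣQC/ΣQ = (49700·4.100 + 5200·402.0) / 54900 = 2294000/54900 = 41.79 mg/L; combined flow 54900 L/s.
Travel time t = 13.9·1000 / 0.32 = 43440 s = 12.07 h.
1.4%/h lost → k = −ln(1 − 0.014) = 0.01410 h⁻¹.
After decay, C = 41.79 × e^(−kt) = 41.79 × 0.8436 = 35.25 mg/L.
At the second outfall, C = (54900·35.25 + 7220·161.0) / (54900 + 7220) = 49.87 mg/L.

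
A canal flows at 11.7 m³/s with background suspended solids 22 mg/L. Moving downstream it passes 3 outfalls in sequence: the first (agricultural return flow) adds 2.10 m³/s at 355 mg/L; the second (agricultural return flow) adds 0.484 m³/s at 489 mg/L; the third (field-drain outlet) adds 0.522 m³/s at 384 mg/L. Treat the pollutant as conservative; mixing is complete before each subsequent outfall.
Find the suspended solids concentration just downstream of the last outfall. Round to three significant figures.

Outfall 1: combined Q = 13.80 m³/s; C = (11.70·22.00 + 2.100·355.0)/13.80 = 72.67 mg/L.
Outfall 2: combined Q = 14.28 m³/s; C = (13.80·72.67 + 0.4840·489.0)/14.28 = 86.78 mg/L.
Outfall 3: combined Q = 14.81 m³/s; C = (14.28·86.78 + 0.5220·384.0)/14.81 = 97.26 mg/L.

97.3 mg/L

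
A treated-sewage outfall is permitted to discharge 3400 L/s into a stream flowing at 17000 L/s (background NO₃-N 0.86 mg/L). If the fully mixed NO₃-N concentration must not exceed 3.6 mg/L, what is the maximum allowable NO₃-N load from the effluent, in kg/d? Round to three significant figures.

5080 kg/d

Mass balance at the limit: 17000·0.8600 + 3400·Cₑ = 20400·3.6 → Cₑ = 17.30 mg/L.
3400 L/s = 3.400 m³/s. Load = 3.400 m³/s × 17.30 g/m³ × 86 400 s/d = 5082 kg/d.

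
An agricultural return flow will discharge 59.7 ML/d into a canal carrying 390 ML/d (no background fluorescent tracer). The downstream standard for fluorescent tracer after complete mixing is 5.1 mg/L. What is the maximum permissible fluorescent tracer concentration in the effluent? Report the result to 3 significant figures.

38.4 mg/L

At the limit, (Qr·Cr + Qe·Cₑ)/(Qr + Qe) = 5.1:
Cₑ = (449.7·5.1 − 390.0·0) / 59.70 = 38.42 mg/L.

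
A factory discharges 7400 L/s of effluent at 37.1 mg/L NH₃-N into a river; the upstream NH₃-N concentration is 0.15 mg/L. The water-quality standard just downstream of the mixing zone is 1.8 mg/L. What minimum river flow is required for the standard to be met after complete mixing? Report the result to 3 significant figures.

Set C_mix = 1.8: (Q·0.1500 + 7400·37.10) / (Q + 7400) = 1.8
→ Q = 7400·(37.10 − 1.8)/(1.8 − 0.1500) = 158300 L/s.

158000 L/s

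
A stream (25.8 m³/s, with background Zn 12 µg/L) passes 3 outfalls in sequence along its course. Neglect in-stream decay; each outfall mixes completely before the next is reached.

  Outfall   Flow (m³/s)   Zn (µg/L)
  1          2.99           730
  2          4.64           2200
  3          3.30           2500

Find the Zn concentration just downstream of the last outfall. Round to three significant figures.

Outfall 1: combined Q = 28.79 m³/s; C = (25.80·12.00 + 2.990·730.0)/28.79 = 86.57 µg/L.
Outfall 2: combined Q = 33.43 m³/s; C = (28.79·86.57 + 4.640·2200)/33.43 = 379.9 µg/L.
Outfall 3: combined Q = 36.73 m³/s; C = (33.43·379.9 + 3.300·2500)/36.73 = 570.4 µg/L.

570 µg/L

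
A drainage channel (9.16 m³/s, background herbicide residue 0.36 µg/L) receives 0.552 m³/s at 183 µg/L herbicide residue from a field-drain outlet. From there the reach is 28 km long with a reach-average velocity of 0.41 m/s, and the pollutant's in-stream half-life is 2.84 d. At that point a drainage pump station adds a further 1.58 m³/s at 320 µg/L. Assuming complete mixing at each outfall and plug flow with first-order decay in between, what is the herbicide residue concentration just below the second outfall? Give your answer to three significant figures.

Conservation of mass: C = (9.160·0.3600 + 0.5520·183.0) / 9.712 = 104.3/9.712 = 10.74 µg/L; combined flow 9.712 m³/s.
Travel time t = 28·1000 / 0.41 = 68290 s = 18.97 h.
Half-life 2.84 d → k = ln 2 / 2.84 = 0.2441 d⁻¹.
Decay over the reach: 10.74·exp(−kt) = 10.74·0.8246 = 8.856 µg/L.
At the second outfall, C = (9.712·8.856 + 1.580·320.0) / (9.712 + 1.580) = 52.39 µg/L.

52.4 µg/L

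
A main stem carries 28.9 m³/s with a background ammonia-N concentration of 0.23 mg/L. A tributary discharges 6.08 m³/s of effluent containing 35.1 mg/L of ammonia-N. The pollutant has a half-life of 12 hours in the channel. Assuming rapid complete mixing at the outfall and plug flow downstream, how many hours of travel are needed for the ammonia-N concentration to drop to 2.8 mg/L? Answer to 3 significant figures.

14.0 h

After mixing, C = (28.90·0.2300 + 6.080·35.10) / 34.98 = 220.1/34.98 = 6.291 mg/L.
Half-life 12 h → k = ln 2 / 12 = 0.05776 h⁻¹ = 1.386 d⁻¹.
6.291·exp(−k·t) = 2.8 → t = ln(6.291/2.8)/k = 50450 s = 14.01 h.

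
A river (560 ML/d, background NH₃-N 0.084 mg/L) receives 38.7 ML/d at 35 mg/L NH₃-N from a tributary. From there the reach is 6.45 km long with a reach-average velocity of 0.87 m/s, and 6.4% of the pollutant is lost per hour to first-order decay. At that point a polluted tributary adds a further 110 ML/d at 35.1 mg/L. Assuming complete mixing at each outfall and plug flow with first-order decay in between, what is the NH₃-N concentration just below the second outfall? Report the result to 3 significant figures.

Mass balance: C = (560.0·0.08400 + 38.70·35.00) / 598.7 = 1402/598.7 = 2.341 mg/L; combined flow 598.7 ML/d.
Travel time t = 6.45·1000 / 0.87 = 7414 s = 2.059 h.
6.4%/h lost → k = −ln(1 − 0.064) = 0.06614 h⁻¹.
First-order decay: C = 2.341·exp(−k·t) = 2.341·0.8727 = 2.043 mg/L.
At the second outfall, C = (598.7·2.043 + 110.0·35.10) / (598.7 + 110.0) = 7.174 mg/L.

7.17 mg/L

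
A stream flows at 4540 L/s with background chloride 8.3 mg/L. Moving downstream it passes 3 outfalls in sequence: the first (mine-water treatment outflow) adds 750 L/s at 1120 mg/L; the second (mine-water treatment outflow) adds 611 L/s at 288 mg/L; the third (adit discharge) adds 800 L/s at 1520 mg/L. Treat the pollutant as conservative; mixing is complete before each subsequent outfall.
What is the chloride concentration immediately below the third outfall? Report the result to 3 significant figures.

Below outfall 1: Q → 5290 L/s, C = (4540·8.300 + 750.0·1120)/5290 = 165.9 mg/L.
Below outfall 2: Q → 5901 L/s, C = (5290·165.9 + 611.0·288.0)/5901 = 178.6 mg/L.
Below outfall 3: Q → 6701 L/s, C = (5901·178.6 + 800.0·1520)/6701 = 338.7 mg/L.

339 mg/L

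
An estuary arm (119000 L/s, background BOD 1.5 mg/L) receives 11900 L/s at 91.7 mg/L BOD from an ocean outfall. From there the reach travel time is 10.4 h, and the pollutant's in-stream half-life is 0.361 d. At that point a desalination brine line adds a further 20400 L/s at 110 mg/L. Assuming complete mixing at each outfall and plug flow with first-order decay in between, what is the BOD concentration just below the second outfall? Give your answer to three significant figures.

18.5 mg/L

Mixed concentration C = ΣQC/ΣQ = (119000·1.500 + 11900·91.70) / 130900 = 1270000/130900 = 9.700 mg/L; combined flow 130900 L/s.
Half-life 0.361 d → k = ln 2 / 0.361 = 1.920 d⁻¹.
After decay, C = 9.700 × e^(−kt) = 9.700 × 0.4352 = 4.221 mg/L.
Second outfall: C = (130900·4.221 + 20400·110.0)/151300 = 18.48 mg/L.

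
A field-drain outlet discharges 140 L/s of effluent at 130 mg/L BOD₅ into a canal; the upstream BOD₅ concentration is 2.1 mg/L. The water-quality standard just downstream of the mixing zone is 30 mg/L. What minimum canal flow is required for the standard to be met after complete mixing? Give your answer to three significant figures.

502 L/s

Set C_mix = 30: (Q·2.100 + 140.0·130.0) / (Q + 140.0) = 30
→ Q = 140.0·(130.0 − 30)/(30 − 2.100) = 501.8 L/s.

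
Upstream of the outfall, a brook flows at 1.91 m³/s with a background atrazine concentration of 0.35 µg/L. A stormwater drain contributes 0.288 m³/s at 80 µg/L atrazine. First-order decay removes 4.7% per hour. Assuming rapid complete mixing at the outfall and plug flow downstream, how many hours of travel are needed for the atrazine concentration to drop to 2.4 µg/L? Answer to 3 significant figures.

31.2 h

Flow-weighted average: C = (1.910·0.3500 + 0.2880·80.00) / 2.198 = 23.71/2.198 = 10.79 µg/L.
4.7%/h lost → k = −ln(1 − 0.047) = 0.04814 h⁻¹.
10.79·exp(−k·t) = 2.4 → t = ln(10.79/2.4)/k = 112400 s = 31.22 h.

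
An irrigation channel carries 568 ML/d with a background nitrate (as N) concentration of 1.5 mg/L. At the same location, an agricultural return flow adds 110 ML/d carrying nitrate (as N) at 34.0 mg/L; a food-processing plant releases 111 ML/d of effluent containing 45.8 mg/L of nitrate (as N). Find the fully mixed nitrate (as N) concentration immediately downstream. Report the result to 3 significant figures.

After mixing, C = (568.0·1.500 + 110.0·34.00 + 111.0·45.80) / 789.0 = 9676/789.0 = 12.26 mg/L.

12.3 mg/L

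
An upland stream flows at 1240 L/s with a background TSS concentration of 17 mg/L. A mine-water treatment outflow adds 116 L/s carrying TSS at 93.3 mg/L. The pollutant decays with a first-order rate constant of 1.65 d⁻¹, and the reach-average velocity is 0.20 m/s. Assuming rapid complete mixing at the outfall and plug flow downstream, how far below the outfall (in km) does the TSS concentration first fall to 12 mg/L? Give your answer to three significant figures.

7.05 km

After mixing, C = (1240·17.00 + 116.0·93.30) / 1356 = 31900/1356 = 23.53 mg/L.
Set 23.53·exp(−k·t) = 12 → t = ln(23.53/12)/k = 35250 s = 9.793 h.
Distance = v·t = 0.20·35250 = 7051 m = 7.051 km.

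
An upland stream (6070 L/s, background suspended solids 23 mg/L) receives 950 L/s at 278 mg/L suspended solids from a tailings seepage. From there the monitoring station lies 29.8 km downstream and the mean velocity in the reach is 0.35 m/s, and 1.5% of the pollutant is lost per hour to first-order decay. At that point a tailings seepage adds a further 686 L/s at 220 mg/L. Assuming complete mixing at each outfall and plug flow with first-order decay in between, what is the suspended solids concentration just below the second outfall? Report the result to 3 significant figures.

Mixed concentration C = ΣQC/ΣQ = (6070·23.00 + 950.0·278.0) / 7020 = 403700/7020 = 57.51 mg/L; combined flow 7020 L/s.
Travel time t = 29.8·1000 / 0.35 = 85140 s = 23.65 h.
1.5%/h lost → k = −ln(1 − 0.015) = 0.01511 h⁻¹.
After decay, C = 57.51 × e^(−kt) = 57.51 × 0.6995 = 40.22 mg/L.
Second outfall: C = (7020·40.22 + 686.0·220.0)/7706 = 56.23 mg/L.

56.2 mg/L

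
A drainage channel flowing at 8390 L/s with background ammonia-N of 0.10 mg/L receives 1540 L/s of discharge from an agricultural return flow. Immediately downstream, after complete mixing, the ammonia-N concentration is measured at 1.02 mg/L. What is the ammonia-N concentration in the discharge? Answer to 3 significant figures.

6.03 mg/L

Mass balance: 8390·0.1000 + 1540·Cₑ = 9930·1.020
→ Cₑ = (9930·1.020 − 8390·0.1000) / 1540 = 6.032 mg/L.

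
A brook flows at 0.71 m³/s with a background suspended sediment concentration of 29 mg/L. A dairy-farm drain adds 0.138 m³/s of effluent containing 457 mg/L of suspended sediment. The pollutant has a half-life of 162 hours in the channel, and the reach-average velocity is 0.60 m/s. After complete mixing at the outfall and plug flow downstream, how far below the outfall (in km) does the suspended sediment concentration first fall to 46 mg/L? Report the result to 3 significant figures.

Mass balance: C = (0.7100·29.00 + 0.1380·457.0) / 0.8480 = 83.66/0.8480 = 98.65 mg/L.
Half-life 162 h → k = ln 2 / 162 = 0.004279 h⁻¹ = 0.1027 d⁻¹.
Set 98.65·exp(−k·t) = 46 → t = ln(98.65/46)/k = 641900 s = 178.3 h.
Distance = v·t = 0.60·641900 = 385200 m = 385.2 km.

385 km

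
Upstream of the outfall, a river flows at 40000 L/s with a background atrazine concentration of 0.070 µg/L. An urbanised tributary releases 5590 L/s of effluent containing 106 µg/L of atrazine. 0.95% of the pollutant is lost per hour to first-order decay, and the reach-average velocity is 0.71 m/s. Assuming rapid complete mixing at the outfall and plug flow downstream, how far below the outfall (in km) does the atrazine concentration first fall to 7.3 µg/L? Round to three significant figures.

156 km

Mass balance: C = (40000·0.07000 + 5590·106.0) / 45590 = 595300/45590 = 13.06 µg/L.
0.95%/h lost → k = −ln(1 − 0.0095) = 0.009545 h⁻¹.
Set 13.06·exp(−k·t) = 7.3 → t = ln(13.06/7.3)/k = 219300 s = 60.93 h.
Distance = v·t = 0.71·219300 = 155700 m = 155.7 km.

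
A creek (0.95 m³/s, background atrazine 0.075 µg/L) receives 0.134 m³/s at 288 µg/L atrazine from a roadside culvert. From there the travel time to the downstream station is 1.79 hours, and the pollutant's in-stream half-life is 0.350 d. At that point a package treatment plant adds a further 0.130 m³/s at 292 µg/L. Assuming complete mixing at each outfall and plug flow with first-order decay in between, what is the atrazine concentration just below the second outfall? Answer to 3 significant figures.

58.7 µg/L

After mixing, C = (0.9500·0.07500 + 0.1340·288.0) / 1.084 = 38.66/1.084 = 35.67 µg/L; combined flow 1.084 m³/s.
Half-life 0.350 d → k = ln 2 / 0.350 = 1.980 d⁻¹.
First-order decay: C = 35.67·exp(−k·t) = 35.67·0.8627 = 30.77 µg/L.
At the second outfall, C = (1.084·30.77 + 0.1300·292.0) / (1.084 + 0.1300) = 58.74 µg/L.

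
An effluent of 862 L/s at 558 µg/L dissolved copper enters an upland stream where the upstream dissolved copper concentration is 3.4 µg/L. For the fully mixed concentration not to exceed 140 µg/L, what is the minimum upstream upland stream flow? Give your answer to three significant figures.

Set C_mix = 140: (Q·3.400 + 862.0·558.0) / (Q + 862.0) = 140
→ Q = 862.0·(558.0 − 140)/(140 − 3.400) = 2638 L/s.

2640 L/s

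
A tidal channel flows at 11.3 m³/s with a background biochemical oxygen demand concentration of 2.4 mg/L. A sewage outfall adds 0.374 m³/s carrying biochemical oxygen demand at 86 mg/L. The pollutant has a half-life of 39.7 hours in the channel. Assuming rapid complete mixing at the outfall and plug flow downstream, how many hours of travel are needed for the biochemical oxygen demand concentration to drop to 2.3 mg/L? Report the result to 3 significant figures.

Conservation of mass: C = (11.30·2.400 + 0.3740·86.00) / 11.67 = 59.28/11.67 = 5.078 mg/L.
Half-life 39.7 h → k = ln 2 / 39.7 = 0.01746 h⁻¹ = 0.4190 d⁻¹.
5.078·exp(−k·t) = 2.3 → t = ln(5.078/2.3)/k = 163300 s = 45.37 h.

45.4 h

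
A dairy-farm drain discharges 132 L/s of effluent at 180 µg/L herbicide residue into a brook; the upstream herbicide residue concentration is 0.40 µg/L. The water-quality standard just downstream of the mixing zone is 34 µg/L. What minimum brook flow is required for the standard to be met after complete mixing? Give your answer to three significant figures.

574 L/s

Set C_mix = 34: (Q·0.4000 + 132.0·180.0) / (Q + 132.0) = 34
→ Q = 132.0·(180.0 − 34)/(34 − 0.4000) = 573.6 L/s.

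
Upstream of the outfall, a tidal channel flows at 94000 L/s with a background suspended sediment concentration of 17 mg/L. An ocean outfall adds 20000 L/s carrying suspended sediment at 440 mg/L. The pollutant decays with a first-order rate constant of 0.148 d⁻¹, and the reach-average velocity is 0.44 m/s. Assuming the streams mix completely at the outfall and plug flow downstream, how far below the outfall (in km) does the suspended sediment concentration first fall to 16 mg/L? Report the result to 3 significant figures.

Mass balance: C = (94000·17.00 + 20000·440.0) / 114000 = 10400000/114000 = 91.21 mg/L.
Set 91.21·exp(−k·t) = 16 → t = ln(91.21/16)/k = 1016000 s = 282.3 h.
Distance = v·t = 0.44·1016000 = 447100 m = 447.1 km.

447 km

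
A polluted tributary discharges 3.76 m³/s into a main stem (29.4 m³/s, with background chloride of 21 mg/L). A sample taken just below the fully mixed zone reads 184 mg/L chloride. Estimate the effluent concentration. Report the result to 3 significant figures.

Mass balance: 29.40·21.00 + 3.760·Cₑ = 33.16·184.0
→ Cₑ = (33.16·184.0 − 29.40·21.00) / 3.760 = 1459 mg/L.

1460 mg/L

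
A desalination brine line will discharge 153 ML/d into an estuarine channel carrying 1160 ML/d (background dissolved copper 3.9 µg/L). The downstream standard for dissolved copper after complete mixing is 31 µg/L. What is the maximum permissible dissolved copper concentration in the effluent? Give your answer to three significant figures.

At the limit, (Qr·Cr + Qe·Cₑ)/(Qr + Qe) = 31:
Cₑ = (1313·31 − 1160·3.900) / 153.0 = 236.5 µg/L.

236 µg/L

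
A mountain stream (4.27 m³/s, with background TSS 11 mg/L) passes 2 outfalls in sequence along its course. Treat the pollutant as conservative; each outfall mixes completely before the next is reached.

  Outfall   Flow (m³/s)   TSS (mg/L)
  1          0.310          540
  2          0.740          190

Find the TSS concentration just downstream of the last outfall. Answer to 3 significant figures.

After outfall 1: Q = 4.270 + 0.3100 = 4.580 m³/s; C = (4.270·11.00 + 0.3100·540.0)/4.580 = 46.81 mg/L.
After outfall 2: Q = 4.580 + 0.7400 = 5.320 m³/s; C = (4.580·46.81 + 0.7400·190.0)/5.320 = 66.72 mg/L.

66.7 mg/L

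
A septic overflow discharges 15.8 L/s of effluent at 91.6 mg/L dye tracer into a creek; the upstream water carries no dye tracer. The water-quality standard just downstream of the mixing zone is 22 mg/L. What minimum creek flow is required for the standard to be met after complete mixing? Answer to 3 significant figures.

50.0 L/s

Set C_mix = 22: (Q·0 + 15.80·91.60) / (Q + 15.80) = 22
→ Q = 15.80·(91.60 − 22)/(22 − 0) = 49.99 L/s.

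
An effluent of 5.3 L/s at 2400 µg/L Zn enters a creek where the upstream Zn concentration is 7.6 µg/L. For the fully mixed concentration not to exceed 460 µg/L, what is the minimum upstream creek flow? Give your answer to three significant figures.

22.7 L/s

Set C_mix = 460: (Q·7.600 + 5.300·2400) / (Q + 5.300) = 460
→ Q = 5.300·(2400 − 460)/(460 − 7.600) = 22.73 L/s.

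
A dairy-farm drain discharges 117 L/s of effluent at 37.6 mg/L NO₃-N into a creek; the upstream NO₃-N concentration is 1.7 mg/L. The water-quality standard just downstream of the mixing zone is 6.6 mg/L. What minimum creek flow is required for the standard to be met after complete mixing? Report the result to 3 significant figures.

740 L/s

Set C_mix = 6.6: (Q·1.700 + 117.0·37.60) / (Q + 117.0) = 6.6
→ Q = 117.0·(37.60 − 6.6)/(6.6 − 1.700) = 740.2 L/s.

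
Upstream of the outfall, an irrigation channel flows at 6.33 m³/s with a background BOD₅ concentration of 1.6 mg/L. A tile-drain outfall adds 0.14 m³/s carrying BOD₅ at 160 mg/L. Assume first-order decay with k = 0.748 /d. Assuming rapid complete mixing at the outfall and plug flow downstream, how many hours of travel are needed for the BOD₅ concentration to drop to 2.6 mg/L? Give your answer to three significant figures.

Flow-weighted average: C = (6.330·1.600 + 0.1400·160.0) / 6.470 = 32.53/6.470 = 5.028 mg/L.
5.028·exp(−k·t) = 2.6 → t = ln(5.028/2.6)/k = 76170 s = 21.16 h.

21.2 h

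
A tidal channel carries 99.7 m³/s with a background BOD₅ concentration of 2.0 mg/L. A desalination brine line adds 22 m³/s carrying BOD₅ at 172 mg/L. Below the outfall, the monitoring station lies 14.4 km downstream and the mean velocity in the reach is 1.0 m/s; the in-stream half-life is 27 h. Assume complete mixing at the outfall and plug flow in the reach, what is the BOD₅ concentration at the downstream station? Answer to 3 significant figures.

29.5 mg/L

Flow-weighted average: C = (99.70·2.000 + 22.00·172.0) / 121.7 = 3983/121.7 = 32.73 mg/L.
Travel time t = 14.4·1000 / 1.0 = 14400 s = 4.000 h.
Half-life 27 h → k = ln 2 / 27 = 0.02567 h⁻¹ = 0.6161 d⁻¹.
Decay over the reach: 32.73·exp(−kt) = 32.73·0.9024 = 29.54 mg/L.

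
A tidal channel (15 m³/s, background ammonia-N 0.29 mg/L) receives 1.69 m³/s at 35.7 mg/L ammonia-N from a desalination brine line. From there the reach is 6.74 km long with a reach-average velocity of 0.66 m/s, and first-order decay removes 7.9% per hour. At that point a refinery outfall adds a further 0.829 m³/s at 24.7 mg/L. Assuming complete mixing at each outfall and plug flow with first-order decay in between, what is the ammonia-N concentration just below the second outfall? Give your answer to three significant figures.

Mixed concentration C = ΣQC/ΣQ = (15.00·0.2900 + 1.690·35.70) / 16.69 = 64.68/16.69 = 3.876 mg/L; combined flow 16.69 m³/s.
Travel time t = 6.74·1000 / 0.66 = 10210 s = 2.837 h.
7.9%/h lost → k = −ln(1 − 0.079) = 0.08230 h⁻¹.
Decay over the reach: 3.876·exp(−kt) = 3.876·0.7918 = 3.069 mg/L.
At the second outfall, C = (16.69·3.069 + 0.8290·24.70) / (16.69 + 0.8290) = 4.092 mg/L.

4.09 mg/L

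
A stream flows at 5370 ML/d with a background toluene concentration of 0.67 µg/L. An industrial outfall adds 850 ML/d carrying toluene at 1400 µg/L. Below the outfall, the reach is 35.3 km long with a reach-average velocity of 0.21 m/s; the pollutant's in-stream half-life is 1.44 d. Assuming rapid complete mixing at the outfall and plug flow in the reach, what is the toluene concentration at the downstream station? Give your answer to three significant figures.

Mass balance: C = (5370·0.6700 + 850.0·1400) / 6220 = 1194000/6220 = 191.9 µg/L.
Travel time t = 35.3·1000 / 0.21 = 168100 s = 46.69 h.
Half-life 1.44 d → k = ln 2 / 1.44 = 0.4814 d⁻¹.
Decay over the reach: 191.9·exp(−kt) = 191.9·0.3920 = 75.22 µg/L.

75.2 µg/L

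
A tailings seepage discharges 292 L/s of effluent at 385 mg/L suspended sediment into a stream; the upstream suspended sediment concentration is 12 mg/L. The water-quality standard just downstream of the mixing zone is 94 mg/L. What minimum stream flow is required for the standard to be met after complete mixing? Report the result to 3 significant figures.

1040 L/s

Set C_mix = 94: (Q·12.00 + 292.0·385.0) / (Q + 292.0) = 94
→ Q = 292.0·(385.0 − 94)/(94 − 12.00) = 1036 L/s.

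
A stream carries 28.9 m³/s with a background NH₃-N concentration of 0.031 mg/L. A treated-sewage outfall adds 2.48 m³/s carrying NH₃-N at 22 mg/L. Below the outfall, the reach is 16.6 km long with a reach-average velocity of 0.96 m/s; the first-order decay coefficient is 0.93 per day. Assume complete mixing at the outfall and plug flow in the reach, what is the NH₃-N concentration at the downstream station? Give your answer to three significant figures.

1.47 mg/L

Mixed concentration C = ΣQC/ΣQ = (28.90·0.03100 + 2.480·22.00) / 31.38 = 55.46/31.38 = 1.767 mg/L.
Travel time t = 16.6·1000 / 0.96 = 17290 s = 4.803 h.
After decay, C = 1.767 × e^(−kt) = 1.767 × 0.8302 = 1.467 mg/L.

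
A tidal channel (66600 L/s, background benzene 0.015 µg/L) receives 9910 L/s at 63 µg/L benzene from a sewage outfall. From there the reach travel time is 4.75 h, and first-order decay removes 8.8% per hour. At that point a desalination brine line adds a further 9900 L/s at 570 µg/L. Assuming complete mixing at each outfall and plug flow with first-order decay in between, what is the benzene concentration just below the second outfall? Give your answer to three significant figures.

70.0 µg/L

Mixed concentration C = ΣQC/ΣQ = (66600·0.01500 + 9910·63.00) / 76510 = 625300/76510 = 8.173 µg/L; combined flow 76510 L/s.
8.8%/h lost → k = −ln(1 − 0.088) = 0.09212 h⁻¹.
First-order decay: C = 8.173·exp(−k·t) = 8.173·0.6456 = 5.277 µg/L.
At the second outfall, C = (76510·5.277 + 9900·570.0) / (76510 + 9900) = 69.98 µg/L.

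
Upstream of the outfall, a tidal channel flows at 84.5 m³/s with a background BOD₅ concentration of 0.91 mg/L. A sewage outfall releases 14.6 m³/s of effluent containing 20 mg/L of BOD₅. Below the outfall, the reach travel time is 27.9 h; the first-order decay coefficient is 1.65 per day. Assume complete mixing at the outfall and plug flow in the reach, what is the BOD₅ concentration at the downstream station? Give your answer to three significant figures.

0.547 mg/L

After mixing, C = (84.50·0.9100 + 14.60·20.00) / 99.10 = 368.9/99.10 = 3.722 mg/L.
After decay, C = 3.722 × e^(−kt) = 3.722 × 0.1469 = 0.5468 mg/L.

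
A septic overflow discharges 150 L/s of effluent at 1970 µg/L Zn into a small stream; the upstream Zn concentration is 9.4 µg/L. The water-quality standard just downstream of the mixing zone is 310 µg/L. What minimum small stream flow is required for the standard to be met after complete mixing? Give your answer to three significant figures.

828 L/s

Set C_mix = 310: (Q·9.400 + 150.0·1970) / (Q + 150.0) = 310
→ Q = 150.0·(1970 − 310)/(310 − 9.400) = 828.3 L/s.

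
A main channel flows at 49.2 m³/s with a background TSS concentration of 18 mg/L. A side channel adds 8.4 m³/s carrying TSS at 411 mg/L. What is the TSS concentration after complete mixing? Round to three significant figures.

75.3 mg/L

Conservation of mass: C = (49.20·18.00 + 8.400·411.0) / 57.60 = 4338/57.60 = 75.31 mg/L.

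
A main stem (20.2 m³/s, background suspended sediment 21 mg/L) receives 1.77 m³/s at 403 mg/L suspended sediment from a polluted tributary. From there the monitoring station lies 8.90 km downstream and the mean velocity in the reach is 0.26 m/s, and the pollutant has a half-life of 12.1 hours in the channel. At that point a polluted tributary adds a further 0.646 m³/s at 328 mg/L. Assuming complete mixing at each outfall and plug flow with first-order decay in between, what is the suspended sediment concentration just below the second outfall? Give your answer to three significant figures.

Conservation of mass: C = (20.20·21.00 + 1.770·403.0) / 21.97 = 1138/21.97 = 51.78 mg/L; combined flow 21.97 m³/s.
Travel time t = 8.90·1000 / 0.26 = 34230 s = 9.509 h.
Half-life 12.1 h → k = ln 2 / 12.1 = 0.05728 h⁻¹ = 1.375 d⁻¹.
First-order decay: C = 51.78·exp(−k·t) = 51.78·0.5800 = 30.03 mg/L.
Second outfall: C = (21.97·30.03 + 0.6460·328.0)/22.62 = 38.54 mg/L.

38.5 mg/L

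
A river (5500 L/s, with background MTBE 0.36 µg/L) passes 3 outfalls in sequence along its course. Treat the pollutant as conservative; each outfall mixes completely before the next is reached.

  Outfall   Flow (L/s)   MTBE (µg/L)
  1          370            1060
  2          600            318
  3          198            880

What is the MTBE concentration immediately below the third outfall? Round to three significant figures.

After outfall 1: Q = 5500 + 370.0 = 5870 L/s; C = (5500·0.3600 + 370.0·1060)/5870 = 67.15 µg/L.
After outfall 2: Q = 5870 + 600.0 = 6470 L/s; C = (5870·67.15 + 600.0·318.0)/6470 = 90.41 µg/L.
After outfall 3: Q = 6470 + 198.0 = 6668 L/s; C = (6470·90.41 + 198.0·880.0)/6668 = 113.9 µg/L.

114 µg/L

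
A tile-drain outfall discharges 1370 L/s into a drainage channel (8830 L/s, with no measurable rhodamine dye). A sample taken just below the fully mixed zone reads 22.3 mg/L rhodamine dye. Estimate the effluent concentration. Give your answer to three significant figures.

Mass balance: 8830·0 + 1370·Cₑ = 10200·22.30
→ Cₑ = (10200·22.30 − 8830·0) / 1370 = 166.0 mg/L.

166 mg/L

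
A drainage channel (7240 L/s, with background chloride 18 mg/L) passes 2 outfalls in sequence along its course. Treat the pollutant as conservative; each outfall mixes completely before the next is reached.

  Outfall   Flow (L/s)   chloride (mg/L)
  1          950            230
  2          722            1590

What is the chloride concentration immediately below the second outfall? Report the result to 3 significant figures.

Below outfall 1: Q → 8190 L/s, C = (7240·18.00 + 950.0·230.0)/8190 = 42.59 mg/L.
Below outfall 2: Q → 8912 L/s, C = (8190·42.59 + 722.0·1590)/8912 = 168.0 mg/L.

168 mg/L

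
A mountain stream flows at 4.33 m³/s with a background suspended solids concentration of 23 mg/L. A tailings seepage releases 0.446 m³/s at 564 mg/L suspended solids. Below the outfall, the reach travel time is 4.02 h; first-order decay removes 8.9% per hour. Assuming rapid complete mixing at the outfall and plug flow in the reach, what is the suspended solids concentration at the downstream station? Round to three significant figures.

50.5 mg/L

Conservation of mass: C = (4.330·23.00 + 0.4460·564.0) / 4.776 = 351.1/4.776 = 73.52 mg/L.
8.9%/h lost → k = −ln(1 − 0.089) = 0.09321 h⁻¹.
First-order decay: C = 73.52·exp(−k·t) = 73.52·0.6875 = 50.54 mg/L.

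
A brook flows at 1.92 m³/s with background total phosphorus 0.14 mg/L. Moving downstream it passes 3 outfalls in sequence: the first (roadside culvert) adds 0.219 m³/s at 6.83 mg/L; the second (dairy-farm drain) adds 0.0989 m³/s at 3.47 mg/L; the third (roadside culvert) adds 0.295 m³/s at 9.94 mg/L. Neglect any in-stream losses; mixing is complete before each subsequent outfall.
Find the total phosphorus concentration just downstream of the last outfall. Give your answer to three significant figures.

1.99 mg/L

Outfall 1: combined Q = 2.139 m³/s; C = (1.920·0.1400 + 0.2190·6.830)/2.139 = 0.8250 mg/L.
Outfall 2: combined Q = 2.238 m³/s; C = (2.139·0.8250 + 0.09890·3.470)/2.238 = 0.9418 mg/L.
Outfall 3: combined Q = 2.533 m³/s; C = (2.238·0.9418 + 0.2950·9.940)/2.533 = 1.990 mg/L.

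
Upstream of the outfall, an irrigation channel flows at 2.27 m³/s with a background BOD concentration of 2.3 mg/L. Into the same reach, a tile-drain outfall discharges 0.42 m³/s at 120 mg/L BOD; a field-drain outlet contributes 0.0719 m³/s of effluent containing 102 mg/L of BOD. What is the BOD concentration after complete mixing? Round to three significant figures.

Mass balance: C = (2.270·2.300 + 0.4200·120.0 + 0.07190·102.0) / 2.762 = 62.95/2.762 = 22.79 mg/L.

22.8 mg/L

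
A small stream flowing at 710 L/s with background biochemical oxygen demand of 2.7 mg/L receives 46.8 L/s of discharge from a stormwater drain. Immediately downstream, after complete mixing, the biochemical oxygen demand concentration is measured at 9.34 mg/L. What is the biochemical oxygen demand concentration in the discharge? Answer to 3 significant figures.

Mass balance: 710.0·2.700 + 46.80·Cₑ = 756.8·9.340
→ Cₑ = (756.8·9.340 − 710.0·2.700) / 46.80 = 110.1 mg/L.

110 mg/L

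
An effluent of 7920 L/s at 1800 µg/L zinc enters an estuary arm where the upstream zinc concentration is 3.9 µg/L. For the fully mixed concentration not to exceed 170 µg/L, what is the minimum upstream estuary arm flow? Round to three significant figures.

Set C_mix = 170: (Q·3.900 + 7920·1800) / (Q + 7920) = 170
→ Q = 7920·(1800 − 170)/(170 − 3.900) = 77720 L/s.

77700 L/s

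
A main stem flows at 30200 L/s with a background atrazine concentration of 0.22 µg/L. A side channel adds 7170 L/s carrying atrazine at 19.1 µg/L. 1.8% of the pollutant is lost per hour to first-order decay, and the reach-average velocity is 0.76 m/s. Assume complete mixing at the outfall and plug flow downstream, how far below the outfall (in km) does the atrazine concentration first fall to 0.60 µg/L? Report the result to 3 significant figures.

Flow-weighted average: C = (30200·0.2200 + 7170·19.10) / 37370 = 143600/37370 = 3.842 µg/L.
1.8%/h lost → k = −ln(1 − 0.018) = 0.01816 h⁻¹.
Set 3.842·exp(−k·t) = 0.60 → t = ln(3.842/0.60)/k = 368000 s = 102.2 h.
Distance = v·t = 0.76·368000 = 279700 m = 279.7 km.

280 km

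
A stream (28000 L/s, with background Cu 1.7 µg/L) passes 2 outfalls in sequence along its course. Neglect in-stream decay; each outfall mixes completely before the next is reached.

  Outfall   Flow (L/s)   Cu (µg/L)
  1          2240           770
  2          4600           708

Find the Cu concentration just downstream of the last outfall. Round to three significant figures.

144 µg/L

Outfall 1: combined Q = 30240 L/s; C = (28000·1.700 + 2240·770.0)/30240 = 58.61 µg/L.
Outfall 2: combined Q = 34840 L/s; C = (30240·58.61 + 4600·708.0)/34840 = 144.4 µg/L.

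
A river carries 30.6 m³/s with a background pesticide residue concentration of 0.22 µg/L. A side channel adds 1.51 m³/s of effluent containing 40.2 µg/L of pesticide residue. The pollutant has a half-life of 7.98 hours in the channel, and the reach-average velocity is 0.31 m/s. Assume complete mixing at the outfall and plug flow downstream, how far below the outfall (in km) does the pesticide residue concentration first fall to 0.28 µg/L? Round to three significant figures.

25.9 km

After mixing, C = (30.60·0.2200 + 1.510·40.20) / 32.11 = 67.43/32.11 = 2.100 µg/L.
Half-life 7.98 h → k = ln 2 / 7.98 = 0.08686 h⁻¹ = 2.085 d⁻¹.
Set 2.100·exp(−k·t) = 0.28 → t = ln(2.100/0.28)/k = 83510 s = 23.20 h.
Distance = v·t = 0.31·83510 = 25890 m = 25.89 km.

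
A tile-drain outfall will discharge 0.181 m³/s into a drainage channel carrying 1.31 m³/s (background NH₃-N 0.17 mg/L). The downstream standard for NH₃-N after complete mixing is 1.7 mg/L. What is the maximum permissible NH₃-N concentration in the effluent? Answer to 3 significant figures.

At the limit, (Qr·Cr + Qe·Cₑ)/(Qr + Qe) = 1.7:
Cₑ = (1.491·1.7 − 1.310·0.1700) / 0.1810 = 12.77 mg/L.

12.8 mg/L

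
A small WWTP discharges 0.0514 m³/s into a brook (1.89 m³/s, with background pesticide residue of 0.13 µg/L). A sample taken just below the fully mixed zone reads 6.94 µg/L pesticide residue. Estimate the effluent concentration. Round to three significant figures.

257 µg/L

Mass balance: 1.890·0.1300 + 0.05140·Cₑ = 1.941·6.940
→ Cₑ = (1.941·6.940 − 1.890·0.1300) / 0.05140 = 257.3 µg/L.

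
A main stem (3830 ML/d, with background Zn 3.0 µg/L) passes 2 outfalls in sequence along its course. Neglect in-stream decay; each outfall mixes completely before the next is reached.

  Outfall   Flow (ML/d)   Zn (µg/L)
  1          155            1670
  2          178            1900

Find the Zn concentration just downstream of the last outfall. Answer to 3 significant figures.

146 µg/L

Below outfall 1: Q → 3985 ML/d, C = (3830·3.000 + 155.0·1670)/3985 = 67.84 µg/L.
Below outfall 2: Q → 4163 ML/d, C = (3985·67.84 + 178.0·1900)/4163 = 146.2 µg/L.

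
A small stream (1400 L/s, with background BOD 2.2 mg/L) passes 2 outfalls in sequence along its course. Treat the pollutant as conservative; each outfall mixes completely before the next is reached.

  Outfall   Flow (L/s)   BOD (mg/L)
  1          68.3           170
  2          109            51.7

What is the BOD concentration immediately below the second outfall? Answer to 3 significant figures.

Below outfall 1: Q → 1468 L/s, C = (1400·2.200 + 68.30·170.0)/1468 = 10.01 mg/L.
Below outfall 2: Q → 1577 L/s, C = (1468·10.01 + 109.0·51.70)/1577 = 12.89 mg/L.

12.9 mg/L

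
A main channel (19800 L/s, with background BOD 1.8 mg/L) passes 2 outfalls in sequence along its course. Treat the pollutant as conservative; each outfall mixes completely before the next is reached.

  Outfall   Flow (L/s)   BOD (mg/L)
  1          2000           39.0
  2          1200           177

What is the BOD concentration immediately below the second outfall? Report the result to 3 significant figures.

After outfall 1: Q = 19800 + 2000 = 21800 L/s; C = (19800·1.800 + 2000·39.00)/21800 = 5.213 mg/L.
After outfall 2: Q = 21800 + 1200 = 23000 L/s; C = (21800·5.213 + 1200·177.0)/23000 = 14.18 mg/L.

14.2 mg/L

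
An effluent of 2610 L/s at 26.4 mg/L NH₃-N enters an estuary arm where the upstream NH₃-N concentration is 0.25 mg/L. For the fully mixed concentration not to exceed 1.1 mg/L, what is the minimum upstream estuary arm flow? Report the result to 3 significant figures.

77700 L/s

Set C_mix = 1.1: (Q·0.2500 + 2610·26.40) / (Q + 2610) = 1.1
→ Q = 2610·(26.40 − 1.1)/(1.1 − 0.2500) = 77690 L/s.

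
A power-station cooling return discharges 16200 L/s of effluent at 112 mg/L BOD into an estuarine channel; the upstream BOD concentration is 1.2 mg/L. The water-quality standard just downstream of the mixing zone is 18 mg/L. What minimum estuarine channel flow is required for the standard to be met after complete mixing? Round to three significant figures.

Set C_mix = 18: (Q·1.200 + 16200·112.0) / (Q + 16200) = 18
→ Q = 16200·(112.0 − 18)/(18 − 1.200) = 90640 L/s.

90600 L/s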